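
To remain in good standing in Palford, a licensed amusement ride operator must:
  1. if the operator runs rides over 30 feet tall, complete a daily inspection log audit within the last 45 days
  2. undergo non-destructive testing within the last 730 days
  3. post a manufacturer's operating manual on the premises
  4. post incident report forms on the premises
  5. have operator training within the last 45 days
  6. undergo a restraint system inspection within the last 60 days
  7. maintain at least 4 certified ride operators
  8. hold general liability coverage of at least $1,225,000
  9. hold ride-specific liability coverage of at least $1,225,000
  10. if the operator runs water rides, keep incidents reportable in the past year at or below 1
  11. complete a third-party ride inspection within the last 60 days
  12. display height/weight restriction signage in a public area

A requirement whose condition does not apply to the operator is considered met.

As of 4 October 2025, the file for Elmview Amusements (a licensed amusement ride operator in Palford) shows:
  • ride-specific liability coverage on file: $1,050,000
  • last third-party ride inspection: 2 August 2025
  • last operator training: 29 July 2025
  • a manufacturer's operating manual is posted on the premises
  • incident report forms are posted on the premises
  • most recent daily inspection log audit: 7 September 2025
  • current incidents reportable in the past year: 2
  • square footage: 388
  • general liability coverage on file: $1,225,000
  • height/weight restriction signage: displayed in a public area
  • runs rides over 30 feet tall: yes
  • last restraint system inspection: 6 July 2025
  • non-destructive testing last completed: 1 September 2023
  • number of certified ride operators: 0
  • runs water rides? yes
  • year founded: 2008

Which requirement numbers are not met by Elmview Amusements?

1. condition 'runs rides over 30 feet tall' holds; daily inspection log audit 27 days ago vs limit 45 → met
2. non-destructive testing 764 days ago vs limit 730 → not met
3. manufacturer's operating manual present → met
4. incident report forms present → met
5. operator training 67 days ago vs limit 45 → not met
6. restraint system inspection 90 days ago vs limit 60 → not met
7. certified ride operators 0 < 4 → not met
8. general liability coverage $1,225,000 ≥ $1,225,000 → met
9. ride-specific liability coverage $1,050,000 < $1,225,000 → not met
10. condition 'runs water rides' holds; incidents reportable in the past year 2 > 1 → not met
11. third-party ride inspection 63 days ago vs limit 60 → not met
12. height/weight restriction signage present → met
Not met: 2, 5, 6, 7, 9, 10, 11

2, 5, 6, 7, 9, 10, 11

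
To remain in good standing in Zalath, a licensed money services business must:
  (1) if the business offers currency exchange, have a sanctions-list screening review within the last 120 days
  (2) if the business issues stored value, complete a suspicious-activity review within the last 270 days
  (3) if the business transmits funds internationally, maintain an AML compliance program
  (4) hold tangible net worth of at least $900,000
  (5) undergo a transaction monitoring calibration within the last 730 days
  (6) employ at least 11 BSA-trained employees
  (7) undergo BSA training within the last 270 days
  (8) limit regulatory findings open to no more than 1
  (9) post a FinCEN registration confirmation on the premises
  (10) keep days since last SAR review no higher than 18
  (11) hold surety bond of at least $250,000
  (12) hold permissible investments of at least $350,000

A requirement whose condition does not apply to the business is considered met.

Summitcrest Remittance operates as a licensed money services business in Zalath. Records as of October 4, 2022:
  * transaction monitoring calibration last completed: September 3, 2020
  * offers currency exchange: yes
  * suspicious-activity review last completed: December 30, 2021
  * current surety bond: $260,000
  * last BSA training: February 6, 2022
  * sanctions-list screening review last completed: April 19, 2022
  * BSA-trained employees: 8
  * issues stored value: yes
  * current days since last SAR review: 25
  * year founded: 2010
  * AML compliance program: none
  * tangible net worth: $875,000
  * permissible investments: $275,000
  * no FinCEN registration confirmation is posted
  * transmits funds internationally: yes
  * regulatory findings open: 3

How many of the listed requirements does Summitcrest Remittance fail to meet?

1. condition 'offers currency exchange' holds; sanctions-list screening review 168 days ago vs limit 120 → not met
2. condition 'issues stored value' holds; suspicious-activity review 278 days ago vs limit 270 → not met
3. condition 'transmits funds internationally' holds; AML compliance program absent → not met
4. tangible net worth $875,000 < $900,000 → not met
5. transaction monitoring calibration 761 days ago vs limit 730 → not met
6. BSA-trained employees 8 < 11 → not met
7. BSA training 240 days ago vs limit 270 → met
8. regulatory findings open 3 > 1 → not met
9. FinCEN registration confirmation absent → not met
10. days since last SAR review 25 > 18 → not met
11. surety bond $260,000 ≥ $250,000 → met
12. permissible investments $275,000 < $350,000 → not met
Not met: 10 of 12

10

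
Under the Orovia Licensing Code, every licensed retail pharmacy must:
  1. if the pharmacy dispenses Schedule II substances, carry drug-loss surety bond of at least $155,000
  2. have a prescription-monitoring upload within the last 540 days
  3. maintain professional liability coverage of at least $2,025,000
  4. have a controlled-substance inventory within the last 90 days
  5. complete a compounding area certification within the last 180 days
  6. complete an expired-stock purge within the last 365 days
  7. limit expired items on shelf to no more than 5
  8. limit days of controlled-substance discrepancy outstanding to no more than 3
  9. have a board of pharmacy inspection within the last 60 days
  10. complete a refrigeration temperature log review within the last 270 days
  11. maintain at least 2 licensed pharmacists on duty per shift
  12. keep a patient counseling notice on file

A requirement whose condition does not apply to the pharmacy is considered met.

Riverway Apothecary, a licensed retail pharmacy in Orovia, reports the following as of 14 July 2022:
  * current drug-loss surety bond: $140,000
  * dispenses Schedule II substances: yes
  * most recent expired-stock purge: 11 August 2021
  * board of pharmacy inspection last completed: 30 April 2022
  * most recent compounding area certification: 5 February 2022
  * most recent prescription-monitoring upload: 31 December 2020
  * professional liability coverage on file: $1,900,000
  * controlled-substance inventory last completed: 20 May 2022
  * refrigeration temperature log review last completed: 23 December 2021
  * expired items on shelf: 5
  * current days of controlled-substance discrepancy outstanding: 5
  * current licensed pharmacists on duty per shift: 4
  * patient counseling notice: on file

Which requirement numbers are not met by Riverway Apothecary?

1. condition 'dispenses Schedule II substances' holds; drug-loss surety bond $140,000 < $155,000 → not met
2. prescription-monitoring upload 560 days ago vs limit 540 → not met
3. professional liability coverage $1,900,000 < $2,025,000 → not met
4. controlled-substance inventory 55 days ago vs limit 90 → met
5. compounding area certification 159 days ago vs limit 180 → met
6. expired-stock purge 337 days ago vs limit 365 → met
7. expired items on shelf 5 ≤ 5 → met
8. days of controlled-substance discrepancy outstanding 5 > 3 → not met
9. board of pharmacy inspection 75 days ago vs limit 60 → not met
10. refrigeration temperature log review 203 days ago vs limit 270 → met
11. licensed pharmacists on duty per shift 4 ≥ 2 → met
12. patient counseling notice present → met
Not met: 1, 2, 3, 8, 9

1, 2, 3, 8, 9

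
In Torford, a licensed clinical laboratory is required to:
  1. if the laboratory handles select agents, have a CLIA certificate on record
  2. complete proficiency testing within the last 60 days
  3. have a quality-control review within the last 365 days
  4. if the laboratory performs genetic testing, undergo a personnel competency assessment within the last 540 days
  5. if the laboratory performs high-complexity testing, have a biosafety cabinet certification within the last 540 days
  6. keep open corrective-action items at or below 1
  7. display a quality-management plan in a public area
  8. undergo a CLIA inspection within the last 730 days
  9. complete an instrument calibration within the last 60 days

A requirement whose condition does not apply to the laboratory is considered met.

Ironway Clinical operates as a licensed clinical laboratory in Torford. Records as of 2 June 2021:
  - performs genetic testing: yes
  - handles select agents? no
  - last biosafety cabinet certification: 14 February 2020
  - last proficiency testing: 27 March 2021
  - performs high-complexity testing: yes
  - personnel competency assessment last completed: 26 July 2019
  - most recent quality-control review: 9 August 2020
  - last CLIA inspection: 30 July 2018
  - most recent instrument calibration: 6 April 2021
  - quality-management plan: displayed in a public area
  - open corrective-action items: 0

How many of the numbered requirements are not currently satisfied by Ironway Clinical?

1. condition 'handles select agents' does not hold → requirement n/a → met
2. proficiency testing 67 days ago vs limit 60 → not met
3. quality-control review 297 days ago vs limit 365 → met
4. condition 'performs genetic testing' holds; personnel competency assessment 677 days ago vs limit 540 → not met
5. condition 'performs high-complexity testing' holds; biosafety cabinet certification 474 days ago vs limit 540 → met
6. open corrective-action items 0 ≤ 1 → met
7. quality-management plan present → met
8. CLIA inspection 1038 days ago vs limit 730 → not met
9. instrument calibration 57 days ago vs limit 60 → met
Not met: 3 of 9

3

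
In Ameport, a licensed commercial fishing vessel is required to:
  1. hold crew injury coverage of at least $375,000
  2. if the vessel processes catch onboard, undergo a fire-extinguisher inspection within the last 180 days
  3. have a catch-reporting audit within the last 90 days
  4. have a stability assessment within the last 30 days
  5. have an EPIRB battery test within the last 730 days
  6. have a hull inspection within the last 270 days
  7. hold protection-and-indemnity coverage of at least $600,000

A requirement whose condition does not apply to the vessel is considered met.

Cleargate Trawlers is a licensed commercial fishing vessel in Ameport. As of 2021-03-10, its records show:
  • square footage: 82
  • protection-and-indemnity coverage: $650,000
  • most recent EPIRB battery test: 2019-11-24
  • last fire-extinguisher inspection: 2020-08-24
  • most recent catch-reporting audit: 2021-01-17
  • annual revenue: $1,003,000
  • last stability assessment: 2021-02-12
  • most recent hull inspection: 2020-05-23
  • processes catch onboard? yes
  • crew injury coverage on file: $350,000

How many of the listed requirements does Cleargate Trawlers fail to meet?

3

1. crew injury coverage $350,000 < $375,000 → not met
2. condition 'processes catch onboard' holds; fire-extinguisher inspection 198 days ago vs limit 180 → not met
3. catch-reporting audit 52 days ago vs limit 90 → met
4. stability assessment 26 days ago vs limit 30 → met
5. EPIRB battery test 472 days ago vs limit 730 → met
6. hull inspection 291 days ago vs limit 270 → not met
7. protection-and-indemnity coverage $650,000 ≥ $600,000 → met
Not met: 3 of 7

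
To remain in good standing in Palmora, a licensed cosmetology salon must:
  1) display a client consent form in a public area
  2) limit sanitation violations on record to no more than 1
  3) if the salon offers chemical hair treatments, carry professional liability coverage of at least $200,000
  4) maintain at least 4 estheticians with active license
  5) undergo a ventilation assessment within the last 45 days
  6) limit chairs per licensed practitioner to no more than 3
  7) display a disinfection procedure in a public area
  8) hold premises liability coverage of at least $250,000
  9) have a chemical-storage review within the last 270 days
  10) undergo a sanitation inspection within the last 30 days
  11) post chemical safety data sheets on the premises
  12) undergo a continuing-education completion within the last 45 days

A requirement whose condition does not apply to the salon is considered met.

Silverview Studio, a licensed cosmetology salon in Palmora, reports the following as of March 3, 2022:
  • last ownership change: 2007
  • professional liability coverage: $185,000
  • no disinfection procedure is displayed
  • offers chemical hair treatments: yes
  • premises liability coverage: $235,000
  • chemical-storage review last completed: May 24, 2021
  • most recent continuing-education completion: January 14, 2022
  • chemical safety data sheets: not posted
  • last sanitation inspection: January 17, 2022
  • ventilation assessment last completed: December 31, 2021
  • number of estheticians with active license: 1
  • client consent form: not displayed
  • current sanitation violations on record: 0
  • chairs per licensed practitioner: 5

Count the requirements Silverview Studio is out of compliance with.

11

1. client consent form absent → not met
2. sanitation violations on record 0 ≤ 1 → met
3. condition 'offers chemical hair treatments' holds; professional liability coverage $185,000 < $200,000 → not met
4. estheticians with active license 1 < 4 → not met
5. ventilation assessment 62 days ago vs limit 45 → not met
6. chairs per licensed practitioner 5 > 3 → not met
7. disinfection procedure absent → not met
8. premises liability coverage $235,000 < $250,000 → not met
9. chemical-storage review 283 days ago vs limit 270 → not met
10. sanitation inspection 45 days ago vs limit 30 → not met
11. chemical safety data sheets absent → not met
12. continuing-education completion 48 days ago vs limit 45 → not met
Not met: 11 of 12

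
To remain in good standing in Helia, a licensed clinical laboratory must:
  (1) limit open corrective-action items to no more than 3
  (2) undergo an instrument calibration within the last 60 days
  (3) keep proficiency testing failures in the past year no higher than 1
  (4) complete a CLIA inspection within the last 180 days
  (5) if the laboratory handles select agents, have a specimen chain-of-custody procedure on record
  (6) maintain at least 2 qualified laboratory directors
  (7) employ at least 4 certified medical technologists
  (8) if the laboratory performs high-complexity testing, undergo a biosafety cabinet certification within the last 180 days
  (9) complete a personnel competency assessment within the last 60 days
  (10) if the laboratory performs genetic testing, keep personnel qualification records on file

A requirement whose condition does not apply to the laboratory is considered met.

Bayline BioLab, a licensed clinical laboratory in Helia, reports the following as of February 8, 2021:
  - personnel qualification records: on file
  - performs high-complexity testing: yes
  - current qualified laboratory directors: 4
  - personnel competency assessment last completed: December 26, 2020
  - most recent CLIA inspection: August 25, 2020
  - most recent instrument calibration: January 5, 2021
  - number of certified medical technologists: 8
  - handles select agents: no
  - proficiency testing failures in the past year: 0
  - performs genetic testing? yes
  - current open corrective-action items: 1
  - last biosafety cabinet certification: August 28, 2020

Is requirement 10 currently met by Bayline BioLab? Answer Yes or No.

Yes

10. condition 'performs genetic testing' holds; personnel qualification records present → met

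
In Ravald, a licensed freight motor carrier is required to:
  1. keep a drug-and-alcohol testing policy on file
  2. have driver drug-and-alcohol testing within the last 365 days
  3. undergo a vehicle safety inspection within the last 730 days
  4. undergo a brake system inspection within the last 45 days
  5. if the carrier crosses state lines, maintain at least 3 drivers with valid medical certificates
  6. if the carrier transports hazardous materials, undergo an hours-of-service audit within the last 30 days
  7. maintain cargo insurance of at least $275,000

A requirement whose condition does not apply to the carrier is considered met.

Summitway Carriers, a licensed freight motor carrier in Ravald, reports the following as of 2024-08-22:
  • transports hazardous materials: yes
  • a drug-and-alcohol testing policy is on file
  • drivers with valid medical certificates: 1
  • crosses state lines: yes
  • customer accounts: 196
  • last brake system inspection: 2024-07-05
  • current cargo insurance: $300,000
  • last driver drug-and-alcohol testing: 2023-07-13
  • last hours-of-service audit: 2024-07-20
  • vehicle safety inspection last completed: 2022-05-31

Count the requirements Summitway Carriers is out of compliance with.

5

1. drug-and-alcohol testing policy present → met
2. driver drug-and-alcohol testing 406 days ago vs limit 365 → not met
3. vehicle safety inspection 814 days ago vs limit 730 → not met
4. brake system inspection 48 days ago vs limit 45 → not met
5. condition 'crosses state lines' holds; drivers with valid medical certificates 1 < 3 → not met
6. condition 'transports hazardous materials' holds; hours-of-service audit 33 days ago vs limit 30 → not met
7. cargo insurance $300,000 ≥ $275,000 → met
Not met: 5 of 7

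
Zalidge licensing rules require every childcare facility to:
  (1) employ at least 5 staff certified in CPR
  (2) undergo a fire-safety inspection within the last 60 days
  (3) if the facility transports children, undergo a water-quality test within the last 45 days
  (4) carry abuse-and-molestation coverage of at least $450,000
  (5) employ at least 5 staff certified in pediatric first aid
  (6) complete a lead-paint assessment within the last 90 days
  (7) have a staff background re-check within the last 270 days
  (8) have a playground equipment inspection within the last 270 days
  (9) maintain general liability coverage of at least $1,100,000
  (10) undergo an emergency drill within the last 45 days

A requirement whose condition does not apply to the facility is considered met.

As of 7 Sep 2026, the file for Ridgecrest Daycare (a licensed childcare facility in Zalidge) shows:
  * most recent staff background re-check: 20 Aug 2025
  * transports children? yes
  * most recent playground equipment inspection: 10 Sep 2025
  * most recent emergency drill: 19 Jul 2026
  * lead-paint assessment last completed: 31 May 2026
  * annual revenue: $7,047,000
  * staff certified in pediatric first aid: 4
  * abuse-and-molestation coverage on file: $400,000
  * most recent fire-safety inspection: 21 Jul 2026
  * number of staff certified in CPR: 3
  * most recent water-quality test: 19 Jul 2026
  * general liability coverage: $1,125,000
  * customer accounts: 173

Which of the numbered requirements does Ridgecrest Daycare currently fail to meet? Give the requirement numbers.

1, 3, 4, 5, 6, 7, 8, 10

1. staff certified in CPR 3 < 5 → not met
2. fire-safety inspection 48 days ago vs limit 60 → met
3. condition 'transports children' holds; water-quality test 50 days ago vs limit 45 → not met
4. abuse-and-molestation coverage $400,000 < $450,000 → not met
5. staff certified in pediatric first aid 4 < 5 → not met
6. lead-paint assessment 99 days ago vs limit 90 → not met
7. staff background re-check 383 days ago vs limit 270 → not met
8. playground equipment inspection 362 days ago vs limit 270 → not met
9. general liability coverage $1,125,000 ≥ $1,100,000 → met
10. emergency drill 50 days ago vs limit 45 → not met
Not met: 1, 3, 4, 5, 6, 7, 8, 10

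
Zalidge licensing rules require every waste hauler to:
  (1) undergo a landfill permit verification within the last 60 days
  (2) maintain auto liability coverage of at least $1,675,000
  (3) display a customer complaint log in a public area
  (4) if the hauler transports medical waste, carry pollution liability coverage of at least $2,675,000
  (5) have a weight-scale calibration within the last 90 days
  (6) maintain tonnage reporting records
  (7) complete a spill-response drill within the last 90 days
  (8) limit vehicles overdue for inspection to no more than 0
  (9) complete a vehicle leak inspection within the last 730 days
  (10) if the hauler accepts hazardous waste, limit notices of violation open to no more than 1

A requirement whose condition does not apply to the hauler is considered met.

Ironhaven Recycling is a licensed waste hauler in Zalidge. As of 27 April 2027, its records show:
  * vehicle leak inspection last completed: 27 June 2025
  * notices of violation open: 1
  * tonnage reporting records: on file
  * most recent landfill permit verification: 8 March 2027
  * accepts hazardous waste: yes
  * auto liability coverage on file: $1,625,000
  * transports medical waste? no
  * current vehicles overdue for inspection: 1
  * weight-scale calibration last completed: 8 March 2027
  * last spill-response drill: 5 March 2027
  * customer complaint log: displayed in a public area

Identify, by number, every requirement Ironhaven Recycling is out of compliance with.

2, 8

1. landfill permit verification 50 days ago vs limit 60 → met
2. auto liability coverage $1,625,000 < $1,675,000 → not met
3. customer complaint log present → met
4. condition 'transports medical waste' does not hold → requirement n/a → met
5. weight-scale calibration 50 days ago vs limit 90 → met
6. tonnage reporting records present → met
7. spill-response drill 53 days ago vs limit 90 → met
8. vehicles overdue for inspection 1 > 0 → not met
9. vehicle leak inspection 669 days ago vs limit 730 → met
10. condition 'accepts hazardous waste' holds; notices of violation open 1 ≤ 1 → met
Not met: 2, 8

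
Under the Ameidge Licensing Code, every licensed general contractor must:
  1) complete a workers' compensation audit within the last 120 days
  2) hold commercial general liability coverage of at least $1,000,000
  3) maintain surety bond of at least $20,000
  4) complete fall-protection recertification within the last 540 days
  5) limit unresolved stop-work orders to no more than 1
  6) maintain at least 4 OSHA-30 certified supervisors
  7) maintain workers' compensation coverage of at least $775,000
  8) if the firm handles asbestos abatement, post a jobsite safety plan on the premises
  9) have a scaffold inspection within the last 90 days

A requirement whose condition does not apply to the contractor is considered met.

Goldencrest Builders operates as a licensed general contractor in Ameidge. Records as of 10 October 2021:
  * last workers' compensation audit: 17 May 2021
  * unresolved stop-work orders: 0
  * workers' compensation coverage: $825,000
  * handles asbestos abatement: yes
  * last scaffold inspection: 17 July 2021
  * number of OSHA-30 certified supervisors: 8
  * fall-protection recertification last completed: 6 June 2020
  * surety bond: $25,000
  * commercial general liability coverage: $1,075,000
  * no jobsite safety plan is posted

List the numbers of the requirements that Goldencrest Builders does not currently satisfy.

1, 8

1. workers' compensation audit 146 days ago vs limit 120 → not met
2. commercial general liability coverage $1,075,000 ≥ $1,000,000 → met
3. surety bond $25,000 ≥ $20,000 → met
4. fall-protection recertification 491 days ago vs limit 540 → met
5. unresolved stop-work orders 0 ≤ 1 → met
6. OSHA-30 certified supervisors 8 ≥ 4 → met
7. workers' compensation coverage $825,000 ≥ $775,000 → met
8. condition 'handles asbestos abatement' holds; jobsite safety plan absent → not met
9. scaffold inspection 85 days ago vs limit 90 → met
Not met: 1, 8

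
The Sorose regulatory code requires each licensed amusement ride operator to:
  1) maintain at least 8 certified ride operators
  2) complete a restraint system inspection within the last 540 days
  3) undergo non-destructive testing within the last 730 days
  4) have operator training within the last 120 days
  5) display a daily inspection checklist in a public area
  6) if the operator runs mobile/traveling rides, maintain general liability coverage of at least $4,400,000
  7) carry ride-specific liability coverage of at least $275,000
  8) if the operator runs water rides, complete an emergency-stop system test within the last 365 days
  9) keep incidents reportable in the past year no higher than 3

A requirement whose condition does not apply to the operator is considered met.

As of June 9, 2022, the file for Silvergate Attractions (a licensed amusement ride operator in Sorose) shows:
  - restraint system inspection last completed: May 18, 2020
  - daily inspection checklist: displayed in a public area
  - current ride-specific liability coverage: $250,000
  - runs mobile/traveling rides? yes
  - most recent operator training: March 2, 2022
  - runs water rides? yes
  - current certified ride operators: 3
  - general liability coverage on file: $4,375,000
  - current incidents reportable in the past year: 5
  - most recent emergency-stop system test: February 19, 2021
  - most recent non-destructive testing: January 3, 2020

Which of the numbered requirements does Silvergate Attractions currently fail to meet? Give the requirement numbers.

1. certified ride operators 3 < 8 → not met
2. restraint system inspection 752 days ago vs limit 540 → not met
3. non-destructive testing 888 days ago vs limit 730 → not met
4. operator training 99 days ago vs limit 120 → met
5. daily inspection checklist present → met
6. condition 'runs mobile/traveling rides' holds; general liability coverage $4,375,000 < $4,400,000 → not met
7. ride-specific liability coverage $250,000 < $275,000 → not met
8. condition 'runs water rides' holds; emergency-stop system test 475 days ago vs limit 365 → not met
9. incidents reportable in the past year 5 > 3 → not met
Not met: 1, 2, 3, 6, 7, 8, 9

1, 2, 3, 6, 7, 8, 9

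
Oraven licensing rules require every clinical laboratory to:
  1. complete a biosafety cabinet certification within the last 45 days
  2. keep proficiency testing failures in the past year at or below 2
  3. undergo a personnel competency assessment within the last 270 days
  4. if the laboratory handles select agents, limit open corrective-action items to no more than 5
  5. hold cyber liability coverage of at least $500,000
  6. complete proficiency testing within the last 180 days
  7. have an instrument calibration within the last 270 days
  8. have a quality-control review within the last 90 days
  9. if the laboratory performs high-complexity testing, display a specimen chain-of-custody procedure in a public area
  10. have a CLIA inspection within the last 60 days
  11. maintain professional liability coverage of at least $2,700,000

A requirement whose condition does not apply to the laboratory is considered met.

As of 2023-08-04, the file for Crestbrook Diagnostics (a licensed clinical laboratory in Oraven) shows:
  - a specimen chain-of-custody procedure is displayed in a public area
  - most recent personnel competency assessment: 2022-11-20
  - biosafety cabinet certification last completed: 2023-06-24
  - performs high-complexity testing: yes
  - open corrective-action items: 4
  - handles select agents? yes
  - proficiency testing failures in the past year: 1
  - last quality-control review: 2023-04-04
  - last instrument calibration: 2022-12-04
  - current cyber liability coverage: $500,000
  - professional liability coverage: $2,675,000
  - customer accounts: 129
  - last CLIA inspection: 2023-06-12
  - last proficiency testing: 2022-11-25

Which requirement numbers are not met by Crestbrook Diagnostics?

1. biosafety cabinet certification 41 days ago vs limit 45 → met
2. proficiency testing failures in the past year 1 ≤ 2 → met
3. personnel competency assessment 257 days ago vs limit 270 → met
4. condition 'handles select agents' holds; open corrective-action items 4 ≤ 5 → met
5. cyber liability coverage $500,000 ≥ $500,000 → met
6. proficiency testing 252 days ago vs limit 180 → not met
7. instrument calibration 243 days ago vs limit 270 → met
8. quality-control review 122 days ago vs limit 90 → not met
9. condition 'performs high-complexity testing' holds; specimen chain-of-custody procedure present → met
10. CLIA inspection 53 days ago vs limit 60 → met
11. professional liability coverage $2,675,000 < $2,700,000 → not met
Not met: 6, 8, 11

6, 8, 11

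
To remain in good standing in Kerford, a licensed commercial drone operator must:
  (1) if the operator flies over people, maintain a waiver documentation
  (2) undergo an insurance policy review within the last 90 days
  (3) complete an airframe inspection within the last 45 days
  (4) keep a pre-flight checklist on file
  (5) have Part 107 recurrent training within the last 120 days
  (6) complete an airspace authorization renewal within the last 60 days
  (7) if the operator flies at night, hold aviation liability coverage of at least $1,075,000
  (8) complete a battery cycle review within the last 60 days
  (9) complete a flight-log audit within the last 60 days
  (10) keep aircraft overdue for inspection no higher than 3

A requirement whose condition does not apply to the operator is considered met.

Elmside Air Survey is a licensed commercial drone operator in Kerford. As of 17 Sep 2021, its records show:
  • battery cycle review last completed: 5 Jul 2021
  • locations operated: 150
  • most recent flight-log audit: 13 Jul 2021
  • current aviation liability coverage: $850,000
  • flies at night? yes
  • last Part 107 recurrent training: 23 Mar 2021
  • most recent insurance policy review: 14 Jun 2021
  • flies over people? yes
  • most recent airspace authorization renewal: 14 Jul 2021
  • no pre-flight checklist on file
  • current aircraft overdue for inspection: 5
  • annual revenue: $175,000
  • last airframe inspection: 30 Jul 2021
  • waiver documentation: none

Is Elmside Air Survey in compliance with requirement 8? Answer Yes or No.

No

8. battery cycle review 74 days ago vs limit 60 → not met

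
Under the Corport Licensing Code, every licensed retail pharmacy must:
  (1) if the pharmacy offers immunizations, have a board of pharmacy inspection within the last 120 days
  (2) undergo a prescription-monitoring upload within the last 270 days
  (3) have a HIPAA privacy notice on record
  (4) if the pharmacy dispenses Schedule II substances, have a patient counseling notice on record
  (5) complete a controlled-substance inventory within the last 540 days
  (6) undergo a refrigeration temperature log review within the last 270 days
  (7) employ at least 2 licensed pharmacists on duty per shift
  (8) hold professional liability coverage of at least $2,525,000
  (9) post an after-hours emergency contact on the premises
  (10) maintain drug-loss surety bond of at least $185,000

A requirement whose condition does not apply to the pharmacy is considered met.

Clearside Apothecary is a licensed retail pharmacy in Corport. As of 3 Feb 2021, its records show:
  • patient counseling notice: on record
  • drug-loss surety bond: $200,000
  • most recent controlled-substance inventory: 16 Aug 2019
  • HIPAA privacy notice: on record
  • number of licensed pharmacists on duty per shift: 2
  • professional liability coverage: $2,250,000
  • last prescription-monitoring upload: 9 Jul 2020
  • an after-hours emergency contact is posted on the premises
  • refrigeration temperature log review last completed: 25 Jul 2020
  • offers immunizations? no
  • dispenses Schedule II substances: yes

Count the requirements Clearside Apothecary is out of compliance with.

1. condition 'offers immunizations' does not hold → requirement n/a → met
2. prescription-monitoring upload 209 days ago vs limit 270 → met
3. HIPAA privacy notice present → met
4. condition 'dispenses Schedule II substances' holds; patient counseling notice present → met
5. controlled-substance inventory 537 days ago vs limit 540 → met
6. refrigeration temperature log review 193 days ago vs limit 270 → met
7. licensed pharmacists on duty per shift 2 ≥ 2 → met
8. professional liability coverage $2,250,000 < $2,525,000 → not met
9. after-hours emergency contact present → met
10. drug-loss surety bond $200,000 ≥ $185,000 → met
Not met: 1 of 10

1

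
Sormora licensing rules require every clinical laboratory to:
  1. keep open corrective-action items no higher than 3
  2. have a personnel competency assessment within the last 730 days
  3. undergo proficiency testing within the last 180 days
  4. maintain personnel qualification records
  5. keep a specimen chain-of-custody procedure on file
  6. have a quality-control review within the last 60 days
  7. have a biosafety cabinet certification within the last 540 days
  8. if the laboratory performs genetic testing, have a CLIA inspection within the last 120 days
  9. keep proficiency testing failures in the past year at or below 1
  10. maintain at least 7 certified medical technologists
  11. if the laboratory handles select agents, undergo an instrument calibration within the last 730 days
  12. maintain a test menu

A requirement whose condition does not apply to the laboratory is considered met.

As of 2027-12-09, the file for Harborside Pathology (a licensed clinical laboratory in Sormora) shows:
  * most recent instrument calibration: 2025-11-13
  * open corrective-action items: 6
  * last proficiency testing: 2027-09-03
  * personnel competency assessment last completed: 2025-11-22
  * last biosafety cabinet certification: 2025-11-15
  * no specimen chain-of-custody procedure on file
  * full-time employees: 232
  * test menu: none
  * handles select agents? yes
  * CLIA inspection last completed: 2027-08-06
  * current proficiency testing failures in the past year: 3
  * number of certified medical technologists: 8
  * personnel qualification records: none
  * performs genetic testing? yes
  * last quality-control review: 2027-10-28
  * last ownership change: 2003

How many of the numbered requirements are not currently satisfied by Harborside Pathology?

1. open corrective-action items 6 > 3 → not met
2. personnel competency assessment 747 days ago vs limit 730 → not met
3. proficiency testing 97 days ago vs limit 180 → met
4. personnel qualification records absent → not met
5. specimen chain-of-custody procedure absent → not met
6. quality-control review 42 days ago vs limit 60 → met
7. biosafety cabinet certification 754 days ago vs limit 540 → not met
8. condition 'performs genetic testing' holds; CLIA inspection 125 days ago vs limit 120 → not met
9. proficiency testing failures in the past year 3 > 1 → not met
10. certified medical technologists 8 ≥ 7 → met
11. condition 'handles select agents' holds; instrument calibration 756 days ago vs limit 730 → not met
12. test menu absent → not met
Not met: 9 of 12

9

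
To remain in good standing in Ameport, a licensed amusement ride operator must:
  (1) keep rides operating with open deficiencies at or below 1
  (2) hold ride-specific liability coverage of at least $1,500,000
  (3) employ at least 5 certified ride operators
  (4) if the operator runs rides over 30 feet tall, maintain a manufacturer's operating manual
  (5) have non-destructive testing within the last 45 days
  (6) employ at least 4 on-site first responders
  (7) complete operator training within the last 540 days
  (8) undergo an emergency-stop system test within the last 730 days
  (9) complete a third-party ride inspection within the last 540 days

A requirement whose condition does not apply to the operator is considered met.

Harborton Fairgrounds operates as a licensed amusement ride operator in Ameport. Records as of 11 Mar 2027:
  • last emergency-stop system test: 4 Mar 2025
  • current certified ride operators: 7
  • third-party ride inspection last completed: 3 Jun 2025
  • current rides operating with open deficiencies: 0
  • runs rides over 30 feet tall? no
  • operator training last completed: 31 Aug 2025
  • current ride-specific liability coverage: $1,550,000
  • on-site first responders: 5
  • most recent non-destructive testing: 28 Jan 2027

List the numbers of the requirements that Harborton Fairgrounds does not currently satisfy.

1. rides operating with open deficiencies 0 ≤ 1 → met
2. ride-specific liability coverage $1,550,000 ≥ $1,500,000 → met
3. certified ride operators 7 ≥ 5 → met
4. condition 'runs rides over 30 feet tall' does not hold → requirement n/a → met
5. non-destructive testing 42 days ago vs limit 45 → met
6. on-site first responders 5 ≥ 4 → met
7. operator training 557 days ago vs limit 540 → not met
8. emergency-stop system test 737 days ago vs limit 730 → not met
9. third-party ride inspection 646 days ago vs limit 540 → not met
Not met: 7, 8, 9

7, 8, 9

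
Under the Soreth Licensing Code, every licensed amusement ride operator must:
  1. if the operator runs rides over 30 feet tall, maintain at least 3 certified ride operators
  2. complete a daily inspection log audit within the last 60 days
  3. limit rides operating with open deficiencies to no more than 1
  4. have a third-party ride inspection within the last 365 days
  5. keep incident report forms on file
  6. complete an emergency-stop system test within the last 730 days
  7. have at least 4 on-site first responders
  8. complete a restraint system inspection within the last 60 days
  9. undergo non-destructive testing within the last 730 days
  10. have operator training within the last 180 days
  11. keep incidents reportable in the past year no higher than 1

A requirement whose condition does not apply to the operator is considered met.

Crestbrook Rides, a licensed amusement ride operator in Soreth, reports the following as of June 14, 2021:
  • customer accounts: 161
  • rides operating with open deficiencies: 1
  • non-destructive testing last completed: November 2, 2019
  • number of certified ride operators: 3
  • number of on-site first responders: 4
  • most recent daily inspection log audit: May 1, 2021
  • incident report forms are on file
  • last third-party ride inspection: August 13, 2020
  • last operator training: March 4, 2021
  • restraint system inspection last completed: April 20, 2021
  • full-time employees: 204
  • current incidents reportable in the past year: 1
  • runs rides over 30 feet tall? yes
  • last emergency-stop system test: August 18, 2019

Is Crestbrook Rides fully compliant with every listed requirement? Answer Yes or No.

Yes

1. condition 'runs rides over 30 feet tall' holds; certified ride operators 3 ≥ 3 → met
2. daily inspection log audit 44 days ago vs limit 60 → met
3. rides operating with open deficiencies 1 ≤ 1 → met
4. third-party ride inspection 305 days ago vs limit 365 → met
5. incident report forms present → met
6. emergency-stop system test 666 days ago vs limit 730 → met
7. on-site first responders 4 ≥ 4 → met
8. restraint system inspection 55 days ago vs limit 60 → met
9. non-destructive testing 590 days ago vs limit 730 → met
10. operator training 102 days ago vs limit 180 → met
11. incidents reportable in the past year 1 ≤ 1 → met
All met.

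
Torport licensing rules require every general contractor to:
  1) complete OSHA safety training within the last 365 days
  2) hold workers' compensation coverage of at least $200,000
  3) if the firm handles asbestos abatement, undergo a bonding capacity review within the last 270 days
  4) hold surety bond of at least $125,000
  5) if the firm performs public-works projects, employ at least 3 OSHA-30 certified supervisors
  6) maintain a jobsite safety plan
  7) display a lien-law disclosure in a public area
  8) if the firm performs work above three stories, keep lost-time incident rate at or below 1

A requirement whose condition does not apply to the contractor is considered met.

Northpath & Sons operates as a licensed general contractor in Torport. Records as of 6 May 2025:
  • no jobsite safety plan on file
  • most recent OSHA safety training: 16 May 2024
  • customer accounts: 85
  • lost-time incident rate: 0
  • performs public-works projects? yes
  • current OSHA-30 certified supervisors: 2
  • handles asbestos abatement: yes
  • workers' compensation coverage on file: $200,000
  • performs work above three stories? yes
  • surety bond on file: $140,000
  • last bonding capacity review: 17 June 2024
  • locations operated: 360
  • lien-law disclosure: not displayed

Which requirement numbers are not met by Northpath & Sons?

1. OSHA safety training 355 days ago vs limit 365 → met
2. workers' compensation coverage $200,000 ≥ $200,000 → met
3. condition 'handles asbestos abatement' holds; bonding capacity review 323 days ago vs limit 270 → not met
4. surety bond $140,000 ≥ $125,000 → met
5. condition 'performs public-works projects' holds; OSHA-30 certified supervisors 2 < 3 → not met
6. jobsite safety plan absent → not met
7. lien-law disclosure absent → not met
8. condition 'performs work above three stories' holds; lost-time incident rate 0 ≤ 1 → met
Not met: 3, 5, 6, 7

3, 5, 6, 7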